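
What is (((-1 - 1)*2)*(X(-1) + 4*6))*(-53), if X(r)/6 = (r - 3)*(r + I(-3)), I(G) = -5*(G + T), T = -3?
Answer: -142464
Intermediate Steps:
I(G) = 15 - 5*G (I(G) = -5*(G - 3) = -5*(-3 + G) = 15 - 5*G)
X(r) = 6*(-3 + r)*(30 + r) (X(r) = 6*((r - 3)*(r + (15 - 5*(-3)))) = 6*((-3 + r)*(r + (15 + 15))) = 6*((-3 + r)*(r + 30)) = 6*((-3 + r)*(30 + r)) = 6*(-3 + r)*(30 + r))
(((-1 - 1)*2)*(X(-1) + 4*6))*(-53) = (((-1 - 1)*2)*((-540 + 6*(-1)**2 + 162*(-1)) + 4*6))*(-53) = ((-2*2)*((-540 + 6*1 - 162) + 24))*(-53) = -4*((-540 + 6 - 162) + 24)*(-53) = -4*(-696 + 24)*(-53) = -4*(-672)*(-53) = 2688*(-53) = -142464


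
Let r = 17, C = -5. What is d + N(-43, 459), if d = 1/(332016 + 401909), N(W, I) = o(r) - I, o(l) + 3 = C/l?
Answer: -5767916558/12476725 ≈ -462.29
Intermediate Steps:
o(l) = -3 - 5/l
N(W, I) = -56/17 - I (N(W, I) = (-3 - 5/17) - I = -56/17 - I)
d = 1/733925 ≈ 1.3625e-6
d + N(-43, 459) = 1/733925 + (-56/17 - 1*459) = 1/733925 + (-56/17 - 459) = 1/733925 - 7859/17 = -5767916558/12476725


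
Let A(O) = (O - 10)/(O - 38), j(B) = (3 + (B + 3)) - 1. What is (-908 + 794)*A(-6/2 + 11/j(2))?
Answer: -760/23 ≈ -33.043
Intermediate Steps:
j(B) = 5 + B (j(B) = (3 + (3 + B)) - 1 = (6 + B) - 1 = 5 + B)
A(O) = (-10 + O)/(-38 + O)
(-908 + 794)*A(-6/2 + 11/j(2)) = (-908 + 794)*((-10 + (-6/2 + 11/(5 + 2)))/(-38 + (-6/2 + 11/(5 + 2)))) = -114*(-10 + (-6*½ + 11/7))/(-38 + (-6*½ + 11/7)) = -114*(-10 + (-3 + 11*(⅐)))/(-38 + (-3 + 11*(⅐))) = -114*(-10 + (-3 + 11/7))/(-38 + (-3 + 11/7)) = -114*(-10 - 10/7)/(-38 - 10/7) = -114*(-80)/((-276/7)*7) = -(-133)*(-80)/(46*7) = -114*20/69 = -760/23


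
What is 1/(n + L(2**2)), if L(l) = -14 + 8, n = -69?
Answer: -1/75 ≈ -0.013333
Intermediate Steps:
L(l) = -6
1/(n + L(2**2)) = 1/(-69 - 6) = 1/(-75) = -1/75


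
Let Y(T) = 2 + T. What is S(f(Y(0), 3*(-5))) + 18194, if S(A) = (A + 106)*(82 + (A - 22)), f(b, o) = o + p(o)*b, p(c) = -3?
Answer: 21509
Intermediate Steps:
f(b, o) = o - 3*b
S(A) = (60 + A)*(106 + A) (S(A) = (106 + A)*(82 + (-22 + A)) = (106 + A)*(60 + A) = (60 + A)*(106 + A))
S(f(Y(0), 3*(-5))) + 18194 = (6360 + (3*(-5) - 3*(2 + 0))² + 166*(3*(-5) - 3*(2 + 0))) + 18194 = (6360 + (-15 - 3*2)² + 166*(-15 - 3*2)) + 18194 = (6360 + (-15 - 6)² + 166*(-15 - 6)) + 18194 = (6360 + (-21)² + 166*(-21)) + 18194 = (6360 + 441 - 3486) + 18194 = 3315 + 18194 = 21509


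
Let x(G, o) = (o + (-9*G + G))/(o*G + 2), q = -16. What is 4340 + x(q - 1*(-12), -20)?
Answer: 177946/41 ≈ 4340.1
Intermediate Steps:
x(G, o) = (o - 8*G)/(2 + G*o) (x(G, o) = (o - 8*G)/(G*o + 2) = (o - 8*G)/(2 + G*o))
4340 + x(q - 1*(-12), -20) = 4340 + (-20 - 8*(-16 - 1*(-12)))/(2 + (-16 - 1*(-12))*(-20)) = 4340 + (-20 - 8*(-16 + 12))/(2 + (-16 + 12)*(-20)) = 4340 + (-20 - 8*(-4))/(2 - 4*(-20)) = 4340 + (-20 + 32)/(2 + 80) = 4340 + 12/82 = 4340 + (1/82)*12 = 4340 + 6/41 = 177946/41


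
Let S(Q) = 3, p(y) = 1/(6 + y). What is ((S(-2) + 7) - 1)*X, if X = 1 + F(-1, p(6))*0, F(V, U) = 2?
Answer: 9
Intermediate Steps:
X = 1 (X = 1 + 2*0 = 1 + 0 = 1)
((S(-2) + 7) - 1)*X = ((3 + 7) - 1)*1 = (10 - 1)*1 = 9*1 = 9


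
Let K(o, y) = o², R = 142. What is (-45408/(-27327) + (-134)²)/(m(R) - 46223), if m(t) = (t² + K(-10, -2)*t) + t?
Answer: -163576340/106730153 ≈ -1.5326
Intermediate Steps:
m(t) = t² + 101*t (m(t) = (t² + (-10)²*t) + t = (t² + 100*t) + t = t² + 101*t)
(-45408/(-27327) + (-134)²)/(m(R) - 46223) = (-45408/(-27327) + (-134)²)/(142*(101 + 142) - 46223) = (-45408*(-1/27327) + 17956)/(142*243 - 46223) = (15136/9109 + 17956)/(34506 - 46223) = (163576340/9109)/(-11717) = (163576340/9109)*(-1/11717) = -163576340/106730153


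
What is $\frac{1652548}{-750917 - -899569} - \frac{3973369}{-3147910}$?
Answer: $\frac{1448180405817}{116985779330} \approx 12.379$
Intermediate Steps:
$\frac{1652548}{-750917 - -899569} - \frac{3973369}{-3147910} = \frac{1652548}{-750917 + 899569} - - \frac{3973369}{3147910} = \frac{1652548}{148652} + \frac{3973369}{3147910} = 1652548 \cdot \frac{1}{148652} + \frac{3973369}{3147910} = \frac{413137}{37163} + \frac{3973369}{3147910} = \frac{1448180405817}{116985779330}$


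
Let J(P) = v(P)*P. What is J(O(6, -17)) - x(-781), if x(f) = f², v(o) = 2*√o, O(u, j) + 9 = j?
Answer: -609961 - 52*I*√26 ≈ -6.0996e+5 - 265.15*I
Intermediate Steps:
O(u, j) = -9 + j
J(P) = 2*P^(3/2) (J(P) = (2*√P)*P = 2*P^(3/2))
J(O(6, -17)) - x(-781) = 2*(-9 - 17)^(3/2) - 1*(-781)² = 2*(-26)^(3/2) - 1*609961 = 2*(-26*I*√26) - 609961 = -52*I*√26 - 609961 = -609961 - 52*I*√26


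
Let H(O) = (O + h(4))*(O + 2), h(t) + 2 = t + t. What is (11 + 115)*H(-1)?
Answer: 630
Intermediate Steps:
h(t) = -2 + 2*t (h(t) = -2 + (t + t) = -2 + 2*t)
H(O) = (2 + O)*(6 + O) (H(O) = (O + (-2 + 2*4))*(O + 2) = (O + (-2 + 8))*(2 + O) = (O + 6)*(2 + O) = (6 + O)*(2 + O) = (2 + O)*(6 + O))
(11 + 115)*H(-1) = (11 + 115)*(12 + (-1)² + 8*(-1)) = 126*(12 + 1 - 8) = 126*5 = 630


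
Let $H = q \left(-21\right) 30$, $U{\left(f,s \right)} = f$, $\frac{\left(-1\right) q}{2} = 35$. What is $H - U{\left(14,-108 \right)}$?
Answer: $44086$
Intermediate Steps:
$q = -70$ ($q = \left(-2\right) 35 = -70$)
$H = 44100$ ($H = \left(-70\right) \left(-21\right) 30 = 1470 \cdot 30 = 44100$)
$H - U{\left(14,-108 \right)} = 44100 - 14 = 44086$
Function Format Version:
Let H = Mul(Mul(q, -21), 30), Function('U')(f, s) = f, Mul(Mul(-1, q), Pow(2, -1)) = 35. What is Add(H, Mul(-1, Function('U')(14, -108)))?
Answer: 44086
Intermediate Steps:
q = -70 (q = Mul(-2, 35) = -70)
H = 44100 (H = Mul(Mul(-70, -21), 30) = Mul(1470, 30) = 44100)
Add(H, Mul(-1, Function('U')(14, -108))) = Add(44100, Mul(-1, 14)) = Add(44100, -14) = 44086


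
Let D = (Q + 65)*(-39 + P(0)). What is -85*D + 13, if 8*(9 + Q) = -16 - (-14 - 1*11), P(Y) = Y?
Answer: 1515059/8 ≈ 1.8938e+5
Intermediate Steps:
Q = -63/8 (Q = -9 + (-16 - (-14 - 1*11))/8 = -9 + (-16 - (-14 - 11))/8 = -9 + (-16 - 1*(-25))/8 = -9 + (-16 + 25)/8 = -9 + (1/8)*9 = -9 + 9/8 = -63/8 ≈ -7.8750)
D = -17823/8 (D = (-63/8 + 65)*(-39 + 0) = (457/8)*(-39) = -17823/8 ≈ -2227.9)
-85*D + 13 = -85*(-17823/8) + 13 = 1514955/8 + 13 = 1515059/8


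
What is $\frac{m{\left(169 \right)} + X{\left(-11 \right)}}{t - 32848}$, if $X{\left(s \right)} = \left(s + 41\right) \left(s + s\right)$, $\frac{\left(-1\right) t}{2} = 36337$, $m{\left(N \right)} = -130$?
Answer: $\frac{395}{52761} \approx 0.0074866$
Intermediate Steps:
$t = -72674$ ($t = \left(-2\right) 36337 = -72674$)
$X{\left(s \right)} = 2 s \left(41 + s\right)$ ($X{\left(s \right)} = \left(41 + s\right) 2 s = 2 s \left(41 + s\right)$)
$\frac{m{\left(169 \right)} + X{\left(-11 \right)}}{t - 32848} = \frac{-130 + 2 \left(-11\right) \left(41 - 11\right)}{-72674 - 32848} = \frac{-130 + 2 \left(-11\right) 30}{-105522} = \left(-130 - 660\right) \left(- \frac{1}{105522}\right) = \left(-790\right) \left(- \frac{1}{105522}\right) = \frac{395}{52761}$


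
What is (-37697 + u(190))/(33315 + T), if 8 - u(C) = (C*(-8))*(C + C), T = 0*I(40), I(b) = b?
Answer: 539911/33315 ≈ 16.206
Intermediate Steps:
T = 0 (T = 0*40 = 0)
u(C) = 8 + 16*C² (u(C) = 8 - C*(-8)*(C + C) = 8 - (-8*C)*2*C = 8 - (-16)*C² = 8 + 16*C²)
(-37697 + u(190))/(33315 + T) = (-37697 + (8 + 16*190²))/(33315 + 0) = (-37697 + (8 + 16*36100))/33315 = (-37697 + (8 + 577600))*(1/33315) = (-37697 + 577608)*(1/33315) = 539911*(1/33315) = 539911/33315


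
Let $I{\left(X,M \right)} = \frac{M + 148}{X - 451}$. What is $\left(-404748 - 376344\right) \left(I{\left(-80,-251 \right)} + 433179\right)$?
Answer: $- \frac{19962815375776}{59} \approx -3.3835 \cdot 10^{11}$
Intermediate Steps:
$I{\left(X,M \right)} = \frac{148 + M}{-451 + X}$
$\left(-404748 - 376344\right) \left(I{\left(-80,-251 \right)} + 433179\right) = \left(-404748 - 376344\right) \left(\frac{148 - 251}{-451 - 80} + 433179\right) = - 781092 \left(\frac{1}{-531} \left(-103\right) + 433179\right) = - 781092 \left(\left(- \frac{1}{531}\right) \left(-103\right) + 433179\right) = - 781092 \left(\frac{103}{531} + 433179\right) = \left(-781092\right) \frac{230018152}{531} = - \frac{19962815375776}{59}$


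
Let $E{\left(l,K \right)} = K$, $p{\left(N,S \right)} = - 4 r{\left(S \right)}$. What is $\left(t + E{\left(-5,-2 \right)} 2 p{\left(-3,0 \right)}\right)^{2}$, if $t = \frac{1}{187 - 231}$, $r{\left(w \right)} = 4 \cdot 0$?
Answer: $\frac{1}{1936} \approx 0.00051653$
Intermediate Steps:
$r{\left(w \right)} = 0$
$p{\left(N,S \right)} = 0$ ($p{\left(N,S \right)} = \left(-4\right) 0 = 0$)
$t = - \frac{1}{44}$ ($t = \frac{1}{187 - 231} = \frac{1}{-44} = - \frac{1}{44} \approx -0.022727$)
$\left(t + E{\left(-5,-2 \right)} 2 p{\left(-3,0 \right)}\right)^{2} = \left(- \frac{1}{44} + \left(-2\right) 2 \cdot 0\right)^{2} = \left(- \frac{1}{44} - 0\right)^{2} = \left(- \frac{1}{44} + 0\right)^{2} = \left(- \frac{1}{44}\right)^{2} = \frac{1}{1936}$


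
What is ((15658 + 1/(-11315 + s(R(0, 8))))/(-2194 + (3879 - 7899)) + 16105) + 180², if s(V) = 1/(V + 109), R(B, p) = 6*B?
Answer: 371719975729717/7663937476 ≈ 48503.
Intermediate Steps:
s(V) = 1/(109 + V)
((15658 + 1/(-11315 + s(R(0, 8))))/(-2194 + (3879 - 7899)) + 16105) + 180² = ((15658 + 1/(-11315 + 1/(109 + 6*0)))/(-2194 + (3879 - 7899)) + 16105) + 180² = ((15658 + 1/(-11315 + 1/(109 + 0)))/(-2194 - 4020) + 16105) + 32400 = ((15658 + 1/(-11315 + 1/109))/(-6214) + 16105) + 32400 = ((15658 + 1/(-11315 + 1/109))*(-1/6214) + 16105) + 32400 = ((15658 + 1/(-1233334/109))*(-1/6214) + 16105) + 32400 = ((15658 - 109/1233334)*(-1/6214) + 16105) + 32400 = ((19311543663/1233334)*(-1/6214) + 16105) + 32400 = (-19311543663/7663937476 + 16105) + 32400 = 123408401507317/7663937476 + 32400 = 371719975729717/7663937476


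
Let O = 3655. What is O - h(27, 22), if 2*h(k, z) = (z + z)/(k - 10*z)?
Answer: 705437/193 ≈ 3655.1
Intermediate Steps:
h(k, z) = z/(k - 10*z) (h(k, z) = ((z + z)/(k - 10*z))/2 = ((2*z)/(k - 10*z))/2 = (2*z/(k - 10*z))/2 = z/(k - 10*z))
O - h(27, 22) = 3655 - 22/(27 - 10*22) = 3655 - 22/(27 - 220) = 3655 - 22/(-193) = 3655 - 22*(-1)/193 = 3655 - 1*(-22/193) = 3655 + 22/193 = 705437/193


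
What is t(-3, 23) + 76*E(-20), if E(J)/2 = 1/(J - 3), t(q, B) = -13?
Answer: -451/23 ≈ -19.609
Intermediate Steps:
E(J) = 2/(-3 + J) (E(J) = 2/(J - 3) = 2/(-3 + J))
t(-3, 23) + 76*E(-20) = -13 + 76*(2/(-3 - 20)) = -13 + 76*(2/(-23)) = -13 + 76*(2*(-1/23)) = -13 + 76*(-2/23) = -13 - 152/23 = -451/23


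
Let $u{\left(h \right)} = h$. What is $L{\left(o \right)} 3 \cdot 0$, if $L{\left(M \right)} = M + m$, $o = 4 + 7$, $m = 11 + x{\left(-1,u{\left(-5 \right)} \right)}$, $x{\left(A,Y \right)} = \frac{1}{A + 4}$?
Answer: $0$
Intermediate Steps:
$x{\left(A,Y \right)} = \frac{1}{4 + A}$
$m = \frac{34}{3}$ ($m = 11 + \frac{1}{4 - 1} = 11 + \frac{1}{3} = \frac{34}{3} \approx 11.333$)
$o = 11$
$L{\left(M \right)} = \frac{34}{3} + M$ ($L{\left(M \right)} = M + \frac{34}{3} = \frac{34}{3} + M$)
$L{\left(o \right)} 3 \cdot 0 = \left(\frac{34}{3} + 11\right) 3 \cdot 0 = \frac{67}{3} \cdot 0 = 0$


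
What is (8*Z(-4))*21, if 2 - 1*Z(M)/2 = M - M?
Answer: 672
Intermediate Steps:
Z(M) = 4 (Z(M) = 4 - 2*(M - M) = 4 - 2*0 = 4 + 0 = 4)
(8*Z(-4))*21 = (8*4)*21 = 32*21 = 672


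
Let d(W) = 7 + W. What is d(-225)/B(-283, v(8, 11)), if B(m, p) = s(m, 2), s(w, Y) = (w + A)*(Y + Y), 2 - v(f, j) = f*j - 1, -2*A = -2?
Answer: 109/564 ≈ 0.19326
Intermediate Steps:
A = 1 (A = -1/2*(-2) = 1)
v(f, j) = 3 - f*j (v(f, j) = 2 - (f*j - 1) = 2 - (-1 + f*j) = 2 + (1 - f*j) = 3 - f*j)
s(w, Y) = 2*Y*(1 + w) (s(w, Y) = (w + 1)*(Y + Y) = (1 + w)*(2*Y) = 2*Y*(1 + w))
B(m, p) = 4 + 4*m (B(m, p) = 2*2*(1 + m) = 4 + 4*m)
d(-225)/B(-283, v(8, 11)) = (7 - 225)/(4 + 4*(-283)) = -218/(4 - 1132) = -218/(-1128) = -218*(-1/1128) = 109/564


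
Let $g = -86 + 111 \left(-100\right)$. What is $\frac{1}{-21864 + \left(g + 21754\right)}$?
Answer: $- \frac{1}{11296} \approx -8.8527 \cdot 10^{-5}$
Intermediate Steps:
$g = -11186$ ($g = -86 - 11100 = -11186$)
$\frac{1}{-21864 + \left(g + 21754\right)} = \frac{1}{-21864 + \left(-11186 + 21754\right)} = \frac{1}{-21864 + 10568} = \frac{1}{-11296} = - \frac{1}{11296}$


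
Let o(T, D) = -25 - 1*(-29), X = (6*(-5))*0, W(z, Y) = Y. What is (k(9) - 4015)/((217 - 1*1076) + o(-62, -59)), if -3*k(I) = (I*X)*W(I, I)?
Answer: 803/171 ≈ 4.6959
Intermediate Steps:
X = 0 (X = -30*0 = 0)
k(I) = 0 (k(I) = -I*0*I/3 = -0*I = -1/3*0 = 0)
o(T, D) = 4 (o(T, D) = -25 + 29 = 4)
(k(9) - 4015)/((217 - 1*1076) + o(-62, -59)) = (0 - 4015)/((217 - 1*1076) + 4) = -4015/((217 - 1076) + 4) = -4015/(-859 + 4) = -4015/(-855) = -4015*(-1/855) = 803/171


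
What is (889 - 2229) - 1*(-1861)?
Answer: 521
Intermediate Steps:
(889 - 2229) - 1*(-1861) = -1340 + 1861 = 521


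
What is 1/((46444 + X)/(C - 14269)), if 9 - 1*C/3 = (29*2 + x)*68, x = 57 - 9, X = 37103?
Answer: -35866/83547 ≈ -0.42929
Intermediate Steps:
x = 48
C = -21597 (C = 27 - 3*(29*2 + 48)*68 = 27 - 3*(58 + 48)*68 = 27 - 318*68 = 27 - 3*7208 = 27 - 21624 = -21597)
1/((46444 + X)/(C - 14269)) = 1/((46444 + 37103)/(-21597 - 14269)) = 1/(83547/(-35866)) = 1/(83547*(-1/35866)) = 1/(-83547/35866) = -35866/83547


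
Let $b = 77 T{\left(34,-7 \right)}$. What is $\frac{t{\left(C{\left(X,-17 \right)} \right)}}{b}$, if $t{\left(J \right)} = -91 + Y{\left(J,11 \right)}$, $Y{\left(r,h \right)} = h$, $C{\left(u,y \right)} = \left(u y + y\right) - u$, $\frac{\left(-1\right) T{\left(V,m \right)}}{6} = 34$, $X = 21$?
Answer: $\frac{20}{3927} \approx 0.0050929$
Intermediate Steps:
$T{\left(V,m \right)} = -204$ ($T{\left(V,m \right)} = \left(-6\right) 34 = -204$)
$C{\left(u,y \right)} = y - u + u y$ ($C{\left(u,y \right)} = \left(y + u y\right) - u = y - u + u y$)
$t{\left(J \right)} = -80$ ($t{\left(J \right)} = -91 + 11 = -80$)
$b = -15708$ ($b = 77 \left(-204\right) = -15708$)
$\frac{t{\left(C{\left(X,-17 \right)} \right)}}{b} = - \frac{80}{-15708} = \left(-80\right) \left(- \frac{1}{15708}\right) = \frac{20}{3927}$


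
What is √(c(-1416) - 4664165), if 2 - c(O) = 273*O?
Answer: I*√4277595 ≈ 2068.2*I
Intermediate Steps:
c(O) = 2 - 273*O
√(c(-1416) - 4664165) = √((2 - 273*(-1416)) - 4664165) = √((2 + 386568) - 4664165) = √(386570 - 4664165) = √(-4277595) = I*√4277595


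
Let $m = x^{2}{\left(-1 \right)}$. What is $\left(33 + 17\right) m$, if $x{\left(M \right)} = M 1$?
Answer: $50$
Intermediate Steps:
$x{\left(M \right)} = M$
$m = 1$ ($m = \left(-1\right)^{2} = 1$)
$\left(33 + 17\right) m = \left(33 + 17\right) 1 = 50 \cdot 1 = 50$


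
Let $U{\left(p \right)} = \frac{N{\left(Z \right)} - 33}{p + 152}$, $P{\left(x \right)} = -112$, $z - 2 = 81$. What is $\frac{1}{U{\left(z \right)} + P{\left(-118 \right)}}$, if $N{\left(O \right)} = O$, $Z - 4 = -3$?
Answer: $- \frac{235}{26352} \approx -0.0089177$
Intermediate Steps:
$z = 83$ ($z = 2 + 81 = 83$)
$Z = 1$ ($Z = 4 - 3 = 1$)
$U{\left(p \right)} = - \frac{32}{152 + p}$ ($U{\left(p \right)} = \frac{1 - 33}{p + 152} = - \frac{32}{152 + p}$)
$\frac{1}{U{\left(z \right)} + P{\left(-118 \right)}} = \frac{1}{- \frac{32}{152 + 83} - 112} = \frac{1}{- \frac{32}{235} - 112} = \frac{1}{- \frac{26352}{235}} = - \frac{235}{26352}$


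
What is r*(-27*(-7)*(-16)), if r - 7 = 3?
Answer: -30240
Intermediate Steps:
r = 10 (r = 7 + 3 = 10)
r*(-27*(-7)*(-16)) = 10*(-27*(-7)*(-16)) = 10*(189*(-16)) = 10*(-3024) = -30240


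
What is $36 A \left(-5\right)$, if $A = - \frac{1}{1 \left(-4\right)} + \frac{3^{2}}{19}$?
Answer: $- \frac{2475}{19} \approx -130.26$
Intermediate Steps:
$A = \frac{55}{76}$ ($A = - \frac{1}{-4} + 9 \cdot \frac{1}{19} = \left(-1\right) \left(- \frac{1}{4}\right) + \frac{9}{19} = \frac{1}{4} + \frac{9}{19} = \frac{55}{76} \approx 0.72368$)
$36 A \left(-5\right) = 36 \cdot \frac{55}{76} \left(-5\right) = \frac{495}{19} \left(-5\right) = - \frac{2475}{19}$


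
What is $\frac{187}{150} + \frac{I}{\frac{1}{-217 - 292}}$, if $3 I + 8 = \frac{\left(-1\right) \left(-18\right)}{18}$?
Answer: $\frac{178337}{150} \approx 1188.9$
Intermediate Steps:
$I = - \frac{7}{3}$ ($I = - \frac{8}{3} + \frac{\left(-1\right) \left(-18\right) \frac{1}{18}}{3} = - \frac{8}{3} + \frac{18 \cdot \frac{1}{18}}{3} = - \frac{8}{3} + \frac{1}{3} \cdot 1 = - \frac{8}{3} + \frac{1}{3} = - \frac{7}{3} \approx -2.3333$)
$\frac{187}{150} + \frac{I}{\frac{1}{-217 - 292}} = \frac{187}{150} - \frac{7}{3 \frac{1}{-217 - 292}} = 187 \cdot \frac{1}{150} - \frac{7}{3 \frac{1}{-509}} = \frac{187}{150} - \frac{7}{3 \left(- \frac{1}{509}\right)} = \frac{187}{150} - - \frac{3563}{3} = \frac{187}{150} + \frac{3563}{3} = \frac{178337}{150}$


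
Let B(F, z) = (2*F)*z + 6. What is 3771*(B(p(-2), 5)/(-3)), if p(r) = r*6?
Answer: 143298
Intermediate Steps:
p(r) = 6*r
B(F, z) = 6 + 2*F*z (B(F, z) = 2*F*z + 6 = 6 + 2*F*z)
3771*(B(p(-2), 5)/(-3)) = 3771*((6 + 2*(6*(-2))*5)/(-3)) = 3771*((6 + 2*(-12)*5)*(-⅓)) = 3771*((6 - 120)*(-⅓)) = 3771*(-114*(-⅓)) = 3771*38 = 143298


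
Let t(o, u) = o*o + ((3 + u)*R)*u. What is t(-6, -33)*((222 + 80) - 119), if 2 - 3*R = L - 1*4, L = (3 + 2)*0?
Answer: 368928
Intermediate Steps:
L = 0 (L = 5*0 = 0)
R = 2 (R = ⅔ - (0 - 1*4)/3 = ⅔ - (0 - 4)/3 = ⅔ - ⅓*(-4) = ⅔ + 4/3 = 2)
t(o, u) = o² + u*(6 + 2*u) (t(o, u) = o*o + ((3 + u)*2)*u = o² + (6 + 2*u)*u = o² + u*(6 + 2*u))
t(-6, -33)*((222 + 80) - 119) = ((-6)² + 2*(-33)² + 6*(-33))*((222 + 80) - 119) = (36 + 2*1089 - 198)*(302 - 119) = (36 + 2178 - 198)*183 = 2016*183 = 368928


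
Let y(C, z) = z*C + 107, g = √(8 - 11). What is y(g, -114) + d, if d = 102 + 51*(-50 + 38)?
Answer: -403 - 114*I*√3 ≈ -403.0 - 197.45*I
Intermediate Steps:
g = I*√3 (g = √(-3) = I*√3 ≈ 1.732*I)
y(C, z) = 107 + C*z (y(C, z) = C*z + 107 = 107 + C*z)
d = -510 (d = 102 + 51*(-12) = 102 - 612 = -510)
y(g, -114) + d = (107 + (I*√3)*(-114)) - 510 = (107 - 114*I*√3) - 510 = -403 - 114*I*√3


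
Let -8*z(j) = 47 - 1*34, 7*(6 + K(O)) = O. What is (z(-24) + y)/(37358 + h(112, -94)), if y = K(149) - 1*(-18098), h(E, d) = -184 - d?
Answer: 1014253/2087008 ≈ 0.48598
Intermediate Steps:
K(O) = -6 + O/7
y = 126793/7 (y = (-6 + (1/7)*149) - 1*(-18098) = (-6 + 149/7) + 18098 = 107/7 + 18098 = 126793/7 ≈ 18113.)
z(j) = -13/8 (z(j) = -(47 - 1*34)/8 = -(47 - 34)/8 = -1/8*13 = -13/8)
(z(-24) + y)/(37358 + h(112, -94)) = (-13/8 + 126793/7)/(37358 + (-184 - 1*(-94))) = 1014253/(56*(37358 + (-184 + 94))) = 1014253/(56*(37358 - 90)) = (1014253/56)/37268 = (1014253/56)*(1/37268) = 1014253/2087008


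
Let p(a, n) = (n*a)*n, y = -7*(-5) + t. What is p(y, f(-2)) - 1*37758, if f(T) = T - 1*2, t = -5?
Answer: -37278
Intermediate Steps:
y = 30 (y = -7*(-5) - 5 = 35 - 5 = 30)
f(T) = -2 + T (f(T) = T - 2 = -2 + T)
p(a, n) = a*n² (p(a, n) = (a*n)*n = a*n²)
p(y, f(-2)) - 1*37758 = 30*(-2 - 2)² - 1*37758 = 30*(-4)² - 37758 = 30*16 - 37758 = 480 - 37758 = -37278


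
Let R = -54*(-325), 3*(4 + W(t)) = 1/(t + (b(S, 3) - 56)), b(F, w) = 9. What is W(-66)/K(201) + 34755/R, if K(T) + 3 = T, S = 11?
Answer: 4275944/2181465 ≈ 1.9601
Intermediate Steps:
K(T) = -3 + T
W(t) = -4 + 1/(3*(-47 + t)) (W(t) = -4 + 1/(3*(t + (9 - 56))) = -4 + 1/(3*(t - 47)) = -4 + 1/(3*(-47 + t)))
R = 17550
W(-66)/K(201) + 34755/R = ((565 - 12*(-66))/(3*(-47 - 66)))/(-3 + 201) + 34755/17550 = ((1/3)*(565 + 792)/(-113))/198 + 34755*(1/17550) = ((1/3)*(-1/113)*1357)*(1/198) + 2317/1170 = -1357/339*1/198 + 2317/1170 = -1357/67122 + 2317/1170 = 4275944/2181465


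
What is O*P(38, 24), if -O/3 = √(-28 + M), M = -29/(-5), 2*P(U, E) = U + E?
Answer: -93*I*√555/5 ≈ -438.19*I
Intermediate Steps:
P(U, E) = E/2 + U/2 (P(U, E) = (U + E)/2 = (E + U)/2 = E/2 + U/2)
M = 29/5 (M = -29*(-⅕) = 29/5 ≈ 5.8000)
O = -3*I*√555/5 (O = -3*√(-28 + 29/5) = -3*I*√555/5 ≈ -14.135*I)
O*P(38, 24) = (-3*I*√555/5)*((½)*24 + (½)*38) = (-3*I*√555/5)*(12 + 19) = -3*I*√555/5*31 = -93*I*√555/5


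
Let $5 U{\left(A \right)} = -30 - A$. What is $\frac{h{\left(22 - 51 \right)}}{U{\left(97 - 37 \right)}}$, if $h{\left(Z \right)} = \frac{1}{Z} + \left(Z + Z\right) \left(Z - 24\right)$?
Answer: $- \frac{9905}{58} \approx -170.78$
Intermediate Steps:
$h{\left(Z \right)} = \frac{1}{Z} + 2 Z \left(-24 + Z\right)$
$U{\left(A \right)} = -6 - \frac{A}{5}$ ($U{\left(A \right)} = \frac{-30 - A}{5} = -6 - \frac{A}{5}$)
$\frac{h{\left(22 - 51 \right)}}{U{\left(97 - 37 \right)}} = \frac{\frac{1}{22 - 51} \left(1 + 2 \left(22 - 51\right)^{2} \left(-24 + \left(22 - 51\right)\right)\right)}{-6 - \frac{97 - 37}{5}} = \frac{\frac{1}{22 - 51} \left(1 + 2 \left(22 - 51\right)^{2} \left(-24 + \left(22 - 51\right)\right)\right)}{-6 - 12} = \frac{\frac{1}{-29} \left(1 + 2 \left(-29\right)^{2} \left(-24 - 29\right)\right)}{-6 - 12} = \frac{\left(- \frac{1}{29}\right) \left(1 + 2 \cdot 841 \left(-53\right)\right)}{-18} = - \frac{1 - 89146}{29} \left(- \frac{1}{18}\right) = \left(- \frac{1}{29}\right) \left(-89145\right) \left(- \frac{1}{18}\right) = \frac{89145}{29} \left(- \frac{1}{18}\right) = - \frac{9905}{58}$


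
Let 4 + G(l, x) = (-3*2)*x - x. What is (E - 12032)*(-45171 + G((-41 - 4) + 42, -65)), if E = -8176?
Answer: 903701760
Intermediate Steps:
G(l, x) = -4 - 7*x (G(l, x) = -4 + ((-3*2)*x - x) = -4 + (-6*x - x) = -4 - 7*x)
(E - 12032)*(-45171 + G((-41 - 4) + 42, -65)) = (-8176 - 12032)*(-45171 + (-4 - 7*(-65))) = -20208*(-45171 + (-4 + 455)) = -20208*(-45171 + 451) = -20208*(-44720) = 903701760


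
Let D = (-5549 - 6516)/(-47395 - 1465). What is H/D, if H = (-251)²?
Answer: 615645772/2413 ≈ 2.5514e+5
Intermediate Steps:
H = 63001
D = 2413/9772 (D = -12065/(-48860) = -12065*(-1/48860) = 2413/9772 ≈ 0.24693)
H/D = 63001/(2413/9772) = 63001*(9772/2413) = 615645772/2413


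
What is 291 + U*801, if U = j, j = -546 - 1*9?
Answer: -444264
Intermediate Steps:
j = -555 (j = -546 - 9 = -555)
U = -555
291 + U*801 = 291 - 555*801 = 291 - 444555 = -444264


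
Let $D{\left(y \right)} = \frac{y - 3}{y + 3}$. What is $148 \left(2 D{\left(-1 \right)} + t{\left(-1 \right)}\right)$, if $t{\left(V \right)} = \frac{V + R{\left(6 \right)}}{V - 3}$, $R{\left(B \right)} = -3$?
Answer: $-444$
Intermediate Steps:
$D{\left(y \right)} = \frac{-3 + y}{3 + y}$
$t{\left(V \right)} = 1$ ($t{\left(V \right)} = \frac{V - 3}{V - 3} = \frac{-3 + V}{-3 + V} = 1$)
$148 \left(2 D{\left(-1 \right)} + t{\left(-1 \right)}\right) = 148 \left(2 \frac{-3 - 1}{3 - 1} + 1\right) = 148 \left(2 \cdot \frac{1}{2} \left(-4\right) + 1\right) = 148 \left(2 \left(-2\right) + 1\right) = 148 \left(-4 + 1\right) = 148 \left(-3\right) = -444$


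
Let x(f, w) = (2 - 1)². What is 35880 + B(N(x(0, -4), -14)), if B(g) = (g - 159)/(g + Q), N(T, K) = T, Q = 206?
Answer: 7427002/207 ≈ 35879.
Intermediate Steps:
x(f, w) = 1 (x(f, w) = 1² = 1)
B(g) = (-159 + g)/(206 + g) (B(g) = (g - 159)/(g + 206) = (-159 + g)/(206 + g))
35880 + B(N(x(0, -4), -14)) = 35880 + (-159 + 1)/(206 + 1) = 35880 - 158/207 = 7427002/207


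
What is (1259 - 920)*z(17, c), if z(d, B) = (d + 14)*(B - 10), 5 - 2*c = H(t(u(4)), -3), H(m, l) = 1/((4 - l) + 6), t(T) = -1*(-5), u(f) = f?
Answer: -1029882/13 ≈ -79222.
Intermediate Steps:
t(T) = 5
H(m, l) = 1/(10 - l)
c = 32/13 (c = 5/2 - (-1)/(2*(-10 - 3)) = 5/2 - (-1)/(2*(-13)) = 5/2 - (-1)*(-1)/(2*13) = 5/2 - ½*1/13 = 5/2 - 1/26 = 32/13 ≈ 2.4615)
z(d, B) = (-10 + B)*(14 + d) (z(d, B) = (14 + d)*(-10 + B) = (-10 + B)*(14 + d))
(1259 - 920)*z(17, c) = (1259 - 920)*(-140 - 10*17 + 14*(32/13) + (32/13)*17) = 339*(-140 - 170 + 448/13 + 544/13) = 339*(-3038/13) = -1029882/13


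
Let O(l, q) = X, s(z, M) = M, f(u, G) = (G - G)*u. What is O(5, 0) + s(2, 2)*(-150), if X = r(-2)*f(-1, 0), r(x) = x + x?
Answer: -300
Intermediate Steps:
f(u, G) = 0 (f(u, G) = 0*u = 0)
r(x) = 2*x
X = 0 (X = (2*(-2))*0 = -4*0 = 0)
O(l, q) = 0
O(5, 0) + s(2, 2)*(-150) = 0 + 2*(-150) = 0 - 300 = -300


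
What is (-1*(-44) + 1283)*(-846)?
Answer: -1122642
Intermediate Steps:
(-1*(-44) + 1283)*(-846) = (44 + 1283)*(-846) = 1327*(-846) = -1122642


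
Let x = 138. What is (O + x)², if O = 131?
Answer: 72361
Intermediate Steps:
(O + x)² = (131 + 138)² = 269² = 72361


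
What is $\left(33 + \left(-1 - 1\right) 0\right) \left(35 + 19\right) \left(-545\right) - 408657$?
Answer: $-1379847$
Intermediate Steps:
$\left(33 + \left(-1 - 1\right) 0\right) \left(35 + 19\right) \left(-545\right) - 408657 = \left(33 - 0\right) 54 \left(-545\right) - 408657 = \left(33 + 0\right) 54 \left(-545\right) - 408657 = 33 \cdot 54 \left(-545\right) - 408657 = 1782 \left(-545\right) - 408657 = -971190 - 408657 = -1379847$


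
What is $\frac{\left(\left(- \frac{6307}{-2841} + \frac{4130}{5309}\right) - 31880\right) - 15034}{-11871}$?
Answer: $\frac{707552499073}{179048737899} \approx 3.9517$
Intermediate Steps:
$\frac{\left(\left(- \frac{6307}{-2841} + \frac{4130}{5309}\right) - 31880\right) - 15034}{-11871} = \left(\left(\left(\left(-6307\right) \left(- \frac{1}{2841}\right) + 4130 \cdot \frac{1}{5309}\right) - 31880\right) - 15034\right) \left(- \frac{1}{11871}\right) = \left(\left(\left(\frac{6307}{2841} + \frac{4130}{5309}\right) - 31880\right) - 15034\right) \left(- \frac{1}{11871}\right) = \left(\left(\frac{45217193}{15082869} - 31880\right) - 15034\right) \left(- \frac{1}{11871}\right) = \left(- \frac{480796646527}{15082869} - 15034\right) \left(- \frac{1}{11871}\right) = \left(- \frac{707552499073}{15082869}\right) \left(- \frac{1}{11871}\right) = \frac{707552499073}{179048737899}$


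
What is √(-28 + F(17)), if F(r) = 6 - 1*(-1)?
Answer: I*√21 ≈ 4.5826*I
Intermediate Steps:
F(r) = 7 (F(r) = 6 + 1 = 7)
√(-28 + F(17)) = √(-28 + 7) = √(-21) = I*√21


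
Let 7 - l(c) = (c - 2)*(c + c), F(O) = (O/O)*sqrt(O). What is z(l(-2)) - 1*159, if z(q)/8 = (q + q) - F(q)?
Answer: -303 - 24*I ≈ -303.0 - 24.0*I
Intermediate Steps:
F(O) = sqrt(O) (F(O) = 1*sqrt(O) = sqrt(O))
l(c) = 7 - 2*c*(-2 + c) (l(c) = 7 - (c - 2)*(c + c) = 7 - (-2 + c)*2*c = 7 - 2*c*(-2 + c))
z(q) = -8*sqrt(q) + 16*q (z(q) = 8*((q + q) - sqrt(q)) = 8*(2*q - sqrt(q)) = 8*(-sqrt(q) + 2*q) = -8*sqrt(q) + 16*q)
z(l(-2)) - 1*159 = (-8*sqrt(7 - 2*(-2)**2 + 4*(-2)) + 16*(7 - 2*(-2)**2 + 4*(-2))) - 1*159 = (-8*sqrt(7 - 2*4 - 8) + 16*(7 - 2*4 - 8)) - 159 = (-8*sqrt(7 - 8 - 8) + 16*(7 - 8 - 8)) - 159 = (-24*I + 16*(-9)) - 159 = (-24*I - 144) - 159 = (-144 - 24*I) - 159 = -303 - 24*I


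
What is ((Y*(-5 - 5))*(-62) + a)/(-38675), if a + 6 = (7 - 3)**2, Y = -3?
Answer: 74/1547 ≈ 0.047835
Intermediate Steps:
a = 10 (a = -6 + (7 - 3)**2 = -6 + 4**2 = -6 + 16 = 10)
((Y*(-5 - 5))*(-62) + a)/(-38675) = (-3*(-5 - 5)*(-62) + 10)/(-38675) = (-3*(-10)*(-62) + 10)*(-1/38675) = (30*(-62) + 10)*(-1/38675) = (-1860 + 10)*(-1/38675) = -1850*(-1/38675) = 74/1547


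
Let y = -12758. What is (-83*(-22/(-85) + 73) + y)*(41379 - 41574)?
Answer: 62449569/17 ≈ 3.6735e+6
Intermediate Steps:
(-83*(-22/(-85) + 73) + y)*(41379 - 41574) = (-83*(-22/(-85) + 73) - 12758)*(41379 - 41574) = (-83*(-22*(-1/85) + 73) - 12758)*(-195) = (-83*(22/85 + 73) - 12758)*(-195) = (-83*6227/85 - 12758)*(-195) = (-516841/85 - 12758)*(-195) = -1601271/85*(-195) = 62449569/17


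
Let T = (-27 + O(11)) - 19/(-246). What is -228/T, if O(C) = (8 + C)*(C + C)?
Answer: -56088/96205 ≈ -0.58300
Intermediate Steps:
O(C) = 2*C*(8 + C) (O(C) = (8 + C)*(2*C) = 2*C*(8 + C))
T = 96205/246 (T = (-27 + 2*11*(8 + 11)) - 19/(-246) = (-27 + 2*11*19) - 19*(-1/246) = (-27 + 418) + 19/246 = 391 + 19/246 = 96205/246 ≈ 391.08)
-228/T = -228/96205/246 = -228*246/96205 = -56088/96205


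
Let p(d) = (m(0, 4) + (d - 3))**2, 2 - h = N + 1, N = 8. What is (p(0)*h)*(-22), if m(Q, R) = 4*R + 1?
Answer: 30184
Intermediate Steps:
m(Q, R) = 1 + 4*R
h = -7 (h = 2 - (8 + 1) = 2 - 1*9 = 2 - 9 = -7)
p(d) = (14 + d)**2 (p(d) = ((1 + 4*4) + (d - 3))**2 = ((1 + 16) + (-3 + d))**2 = (17 + (-3 + d))**2 = (14 + d)**2)
(p(0)*h)*(-22) = ((14 + 0)**2*(-7))*(-22) = (14**2*(-7))*(-22) = (196*(-7))*(-22) = -1372*(-22) = 30184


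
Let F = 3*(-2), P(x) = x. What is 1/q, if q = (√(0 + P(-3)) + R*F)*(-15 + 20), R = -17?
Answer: 34/17345 - I*√3/52035 ≈ 0.0019602 - 3.3286e-5*I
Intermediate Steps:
F = -6
q = 510 + 5*I*√3 (q = (√(0 - 3) - 17*(-6))*(-15 + 20) = (√(-3) + 102)*5 = (I*√3 + 102)*5 = (102 + I*√3)*5 = 510 + 5*I*√3 ≈ 510.0 + 8.6602*I)
1/q = 1/(510 + 5*I*√3)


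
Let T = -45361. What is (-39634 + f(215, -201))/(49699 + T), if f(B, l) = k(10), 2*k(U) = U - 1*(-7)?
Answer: -26417/2892 ≈ -9.1345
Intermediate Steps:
k(U) = 7/2 + U/2 (k(U) = (U - 1*(-7))/2 = (U + 7)/2 = (7 + U)/2 = 7/2 + U/2)
f(B, l) = 17/2 (f(B, l) = 7/2 + (½)*10 = 7/2 + 5 = 17/2)
(-39634 + f(215, -201))/(49699 + T) = (-39634 + 17/2)/(49699 - 45361) = -79251/2/4338 = -79251/2*1/4338 = -26417/2892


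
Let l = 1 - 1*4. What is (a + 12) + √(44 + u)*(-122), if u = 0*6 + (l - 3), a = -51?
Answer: -39 - 122*√38 ≈ -791.06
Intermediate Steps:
l = -3 (l = 1 - 4 = -3)
u = -6 (u = 0*6 + (-3 - 3) = 0 - 6 = -6)
(a + 12) + √(44 + u)*(-122) = (-51 + 12) + √(44 - 6)*(-122) = -39 + √38*(-122) = -39 - 122*√38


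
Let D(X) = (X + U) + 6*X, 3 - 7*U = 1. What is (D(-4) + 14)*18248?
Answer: -1751808/7 ≈ -2.5026e+5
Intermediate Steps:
U = 2/7 (U = 3/7 - ⅐*1 = 3/7 - ⅐ = 2/7 ≈ 0.28571)
D(X) = 2/7 + 7*X (D(X) = (X + 2/7) + 6*X = (2/7 + X) + 6*X = 2/7 + 7*X)
(D(-4) + 14)*18248 = ((2/7 + 7*(-4)) + 14)*18248 = ((2/7 - 28) + 14)*18248 = (-194/7 + 14)*18248 = -96/7*18248 = -1751808/7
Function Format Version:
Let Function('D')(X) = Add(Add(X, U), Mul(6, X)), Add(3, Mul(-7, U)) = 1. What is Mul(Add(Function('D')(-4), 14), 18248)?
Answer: Rational(-1751808, 7) ≈ -2.5026e+5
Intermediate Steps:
U = Rational(2, 7) (U = Add(Rational(3, 7), Mul(Rational(-1, 7), 1)) = Add(Rational(3, 7), Rational(-1, 7)) = Rational(2, 7) ≈ 0.28571)
Function('D')(X) = Add(Rational(2, 7), Mul(7, X)) (Function('D')(X) = Add(Add(X, Rational(2, 7)), Mul(6, X)) = Add(Add(Rational(2, 7), X), Mul(6, X)) = Add(Rational(2, 7), Mul(7, X)))
Mul(Add(Function('D')(-4), 14), 18248) = Mul(Add(Add(Rational(2, 7), Mul(7, -4)), 14), 18248) = Mul(Add(Add(Rational(2, 7), -28), 14), 18248) = Mul(Add(Rational(-194, 7), 14), 18248) = Mul(Rational(-96, 7), 18248) = Rational(-1751808, 7)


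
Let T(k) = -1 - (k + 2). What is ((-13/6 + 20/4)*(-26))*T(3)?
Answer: 442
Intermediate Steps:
T(k) = -3 - k (T(k) = -1 - (2 + k) = -1 + (-2 - k) = -3 - k)
((-13/6 + 20/4)*(-26))*T(3) = ((-13/6 + 20/4)*(-26))*(-3 - 1*3) = ((-13*⅙ + 20*(¼))*(-26))*(-3 - 3) = ((-13/6 + 5)*(-26))*(-6) = ((17/6)*(-26))*(-6) = -221/3*(-6) = 442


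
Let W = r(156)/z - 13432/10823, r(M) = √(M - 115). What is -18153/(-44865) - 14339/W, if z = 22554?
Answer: 1057218430321127614025531/91500539353533903715 + 37882423748616174*√41/91775866954397095 ≈ 11557.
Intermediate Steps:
r(M) = √(-115 + M)
W = -13432/10823 + √41/22554 (W = √(-115 + 156)/22554 - 13432/10823 = √41*(1/22554) - 13432*1/10823 = √41/22554 - 13432/10823 = -13432/10823 + √41/22554 ≈ -1.2408)
-18153/(-44865) - 14339/W = -18153/(-44865) - 14339/(-13432/10823 + √41/22554) = -18153*(-1/44865) - 14339/(-13432/10823 + √41/22554) = 2017/4985 - 14339/(-13432/10823 + √41/22554)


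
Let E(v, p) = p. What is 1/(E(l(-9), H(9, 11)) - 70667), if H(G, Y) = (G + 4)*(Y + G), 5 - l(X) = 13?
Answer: -1/70407 ≈ -1.4203e-5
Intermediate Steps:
l(X) = -8 (l(X) = 5 - 1*13 = 5 - 13 = -8)
H(G, Y) = (4 + G)*(G + Y)
1/(E(l(-9), H(9, 11)) - 70667) = 1/((9² + 4*9 + 4*11 + 9*11) - 70667) = 1/((81 + 36 + 44 + 99) - 70667) = 1/(260 - 70667) = 1/(-70407) = -1/70407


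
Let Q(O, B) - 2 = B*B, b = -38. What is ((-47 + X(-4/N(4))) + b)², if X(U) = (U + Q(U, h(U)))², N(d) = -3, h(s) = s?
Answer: 22743361/6561 ≈ 3466.4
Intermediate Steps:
Q(O, B) = 2 + B² (Q(O, B) = 2 + B*B = 2 + B²)
X(U) = (2 + U + U²)² (X(U) = (U + (2 + U²))² = (2 + U + U²)²)
((-47 + X(-4/N(4))) + b)² = ((-47 + (2 - 4/(-3) + (-4/(-3))²)²) - 38)² = ((-47 + (2 - 4*(-⅓) + (-4*(-⅓))²)²) - 38)² = ((-47 + (2 + 4/3 + (4/3)²)²) - 38)² = ((-47 + (2 + 4/3 + 16/9)²) - 38)² = ((-47 + (46/9)²) - 38)² = ((-47 + 2116/81) - 38)² = (-1691/81 - 38)² = (-4769/81)² = 22743361/6561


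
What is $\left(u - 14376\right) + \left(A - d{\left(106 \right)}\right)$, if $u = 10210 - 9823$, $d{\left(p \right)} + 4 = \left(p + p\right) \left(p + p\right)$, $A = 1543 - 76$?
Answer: $-57462$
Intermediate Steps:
$A = 1467$
$d{\left(p \right)} = -4 + 4 p^{2}$ ($d{\left(p \right)} = -4 + \left(p + p\right) \left(p + p\right) = -4 + 2 p 2 p = -4 + 4 p^{2}$)
$u = 387$
$\left(u - 14376\right) + \left(A - d{\left(106 \right)}\right) = \left(387 - 14376\right) + \left(1467 - \left(-4 + 4 \cdot 106^{2}\right)\right) = -13989 + \left(1467 - \left(-4 + 4 \cdot 11236\right)\right) = -13989 + \left(1467 - \left(-4 + 44944\right)\right) = -13989 + \left(1467 - 44940\right) = -13989 - 43473 = -57462$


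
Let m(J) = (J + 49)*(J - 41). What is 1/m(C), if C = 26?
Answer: -1/1125 ≈ -0.00088889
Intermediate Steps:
m(J) = (-41 + J)*(49 + J) (m(J) = (49 + J)*(-41 + J) = (-41 + J)*(49 + J))
1/m(C) = 1/(-2009 + 26² + 8*26) = 1/(-2009 + 676 + 208) = 1/(-1125) = -1/1125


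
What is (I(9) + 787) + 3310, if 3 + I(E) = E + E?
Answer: 4112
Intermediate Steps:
I(E) = -3 + 2*E (I(E) = -3 + (E + E) = -3 + 2*E)
(I(9) + 787) + 3310 = ((-3 + 2*9) + 787) + 3310 = ((-3 + 18) + 787) + 3310 = (15 + 787) + 3310 = 802 + 3310 = 4112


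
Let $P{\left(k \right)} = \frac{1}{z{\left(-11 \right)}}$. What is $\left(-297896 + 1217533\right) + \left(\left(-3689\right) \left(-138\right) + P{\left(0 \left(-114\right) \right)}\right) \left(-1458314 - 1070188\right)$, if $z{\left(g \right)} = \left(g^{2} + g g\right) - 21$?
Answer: $- \frac{284474282279969}{221} \approx -1.2872 \cdot 10^{12}$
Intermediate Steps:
$z{\left(g \right)} = -21 + 2 g^{2}$ ($z{\left(g \right)} = \left(g^{2} + g^{2}\right) - 21 = 2 g^{2} - 21 = -21 + 2 g^{2}$)
$P{\left(k \right)} = \frac{1}{221}$ ($P{\left(k \right)} = \frac{1}{-21 + 2 \left(-11\right)^{2}} = \frac{1}{-21 + 2 \cdot 121} = \frac{1}{-21 + 242} = \frac{1}{221}$)
$\left(-297896 + 1217533\right) + \left(\left(-3689\right) \left(-138\right) + P{\left(0 \left(-114\right) \right)}\right) \left(-1458314 - 1070188\right) = \left(-297896 + 1217533\right) + \left(\left(-3689\right) \left(-138\right) + \frac{1}{221}\right) \left(-1458314 - 1070188\right) = 919637 + \left(509082 + \frac{1}{221}\right) \left(-2528502\right) = 919637 + \frac{112507123}{221} \left(-2528502\right) = 919637 - \frac{284474485519746}{221} = - \frac{284474282279969}{221}$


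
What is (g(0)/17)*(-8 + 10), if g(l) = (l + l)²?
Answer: 0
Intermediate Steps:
g(l) = 4*l² (g(l) = (2*l)² = 4*l²)
(g(0)/17)*(-8 + 10) = ((4*0²)/17)*(-8 + 10) = ((4*0)*(1/17))*2 = (0*(1/17))*2 = 0*2 = 0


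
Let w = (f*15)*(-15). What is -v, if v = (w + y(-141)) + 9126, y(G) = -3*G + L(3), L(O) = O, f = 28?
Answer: -3252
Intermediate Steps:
y(G) = 3 - 3*G (y(G) = -3*G + 3 = 3 - 3*G)
w = -6300 (w = (28*15)*(-15) = 420*(-15) = -6300)
v = 3252 (v = (-6300 + (3 - 3*(-141))) + 9126 = (-6300 + (3 + 423)) + 9126 = (-6300 + 426) + 9126 = -5874 + 9126 = 3252)
-v = -1*3252 = -3252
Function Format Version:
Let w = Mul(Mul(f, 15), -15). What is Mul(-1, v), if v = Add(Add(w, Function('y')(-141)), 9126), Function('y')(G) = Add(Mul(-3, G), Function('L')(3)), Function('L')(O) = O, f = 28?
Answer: -3252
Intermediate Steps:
Function('y')(G) = Add(3, Mul(-3, G)) (Function('y')(G) = Add(Mul(-3, G), 3) = Add(3, Mul(-3, G)))
w = -6300 (w = Mul(Mul(28, 15), -15) = Mul(420, -15) = -6300)
v = 3252 (v = Add(Add(-6300, Add(3, Mul(-3, -141))), 9126) = Add(Add(-6300, Add(3, 423)), 9126) = Add(Add(-6300, 426), 9126) = Add(-5874, 9126) = 3252)
Mul(-1, v) = Mul(-1, 3252) = -3252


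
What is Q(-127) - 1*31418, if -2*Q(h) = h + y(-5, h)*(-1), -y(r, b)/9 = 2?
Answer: -62727/2 ≈ -31364.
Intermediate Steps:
y(r, b) = -18 (y(r, b) = -9*2 = -18)
Q(h) = -9 - h/2 (Q(h) = -(h - 18*(-1))/2 = -(h + 18)/2 = -(18 + h)/2 = -9 - h/2)
Q(-127) - 1*31418 = (-9 - ½*(-127)) - 1*31418 = (-9 + 127/2) - 31418 = 109/2 - 31418 = -62727/2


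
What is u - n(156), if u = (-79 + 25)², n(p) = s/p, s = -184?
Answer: 113770/39 ≈ 2917.2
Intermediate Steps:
n(p) = -184/p
u = 2916 (u = (-54)² = 2916)
u - n(156) = 2916 - (-184)/156 = 2916 - 1*(-46/39) = 2916 + 46/39 = 113770/39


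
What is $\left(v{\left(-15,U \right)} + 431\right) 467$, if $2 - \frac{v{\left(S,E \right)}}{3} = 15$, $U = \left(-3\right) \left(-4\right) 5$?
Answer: $183064$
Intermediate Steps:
$U = 60$ ($U = 12 \cdot 5 = 60$)
$v{\left(S,E \right)} = -39$ ($v{\left(S,E \right)} = 6 - 45 = -39$)
$\left(v{\left(-15,U \right)} + 431\right) 467 = \left(-39 + 431\right) 467 = 392 \cdot 467 = 183064$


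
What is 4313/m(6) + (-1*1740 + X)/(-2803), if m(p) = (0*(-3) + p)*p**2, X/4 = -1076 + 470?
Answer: 12988763/605448 ≈ 21.453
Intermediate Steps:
X = -2424 (X = 4*(-1076 + 470) = 4*(-606) = -2424)
m(p) = p**3 (m(p) = (0 + p)*p**2 = p*p**2 = p**3)
4313/m(6) + (-1*1740 + X)/(-2803) = 4313/(6**3) + (-1*1740 - 2424)/(-2803) = 4313/216 + (-1740 - 2424)*(-1/2803) = 4313*(1/216) - 4164*(-1/2803) = 4313/216 + 4164/2803 = 12988763/605448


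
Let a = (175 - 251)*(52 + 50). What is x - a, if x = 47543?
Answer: 55295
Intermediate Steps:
a = -7752 (a = -76*102 = -7752)
x - a = 47543 - 1*(-7752) = 47543 + 7752 = 55295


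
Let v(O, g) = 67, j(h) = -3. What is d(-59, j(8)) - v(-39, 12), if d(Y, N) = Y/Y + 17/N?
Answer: -215/3 ≈ -71.667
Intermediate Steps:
d(Y, N) = 1 + 17/N
d(-59, j(8)) - v(-39, 12) = (17 - 3)/(-3) - 1*67 = -1/3*14 - 67 = -14/3 - 67 = -215/3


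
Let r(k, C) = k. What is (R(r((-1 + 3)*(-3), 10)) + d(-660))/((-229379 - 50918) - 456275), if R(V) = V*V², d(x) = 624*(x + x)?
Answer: 68658/61381 ≈ 1.1186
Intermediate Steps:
d(x) = 1248*x (d(x) = 624*(2*x) = 1248*x)
R(V) = V³
(R(r((-1 + 3)*(-3), 10)) + d(-660))/((-229379 - 50918) - 456275) = (((-1 + 3)*(-3))³ + 1248*(-660))/((-229379 - 50918) - 456275) = ((2*(-3))³ - 823680)/(-280297 - 456275) = ((-6)³ - 823680)/(-736572) = (-216 - 823680)*(-1/736572) = -823896*(-1/736572) = 68658/61381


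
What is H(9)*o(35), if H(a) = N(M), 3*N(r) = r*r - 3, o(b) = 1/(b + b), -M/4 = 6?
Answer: 191/70 ≈ 2.7286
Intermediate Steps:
M = -24 (M = -4*6 = -24)
o(b) = 1/(2*b)
N(r) = -1 + r**2/3 (N(r) = (r*r - 3)/3 = (r**2 - 3)/3 = (-3 + r**2)/3 = -1 + r**2/3)
H(a) = 191 (H(a) = -1 + (1/3)*(-24)**2 = -1 + (1/3)*576 = -1 + 192 = 191)
H(9)*o(35) = 191*((1/2)/35) = 191*((1/2)*(1/35)) = 191*(1/70) = 191/70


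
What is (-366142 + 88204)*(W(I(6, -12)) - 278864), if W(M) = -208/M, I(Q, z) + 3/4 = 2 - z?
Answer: 4108097073312/53 ≈ 7.7511e+10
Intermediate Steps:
I(Q, z) = 5/4 - z (I(Q, z) = -3/4 + (2 - z) = 5/4 - z)
(-366142 + 88204)*(W(I(6, -12)) - 278864) = (-366142 + 88204)*(-208/(5/4 - 1*(-12)) - 278864) = -277938*(-208/(5/4 + 12) - 278864) = -277938*(-208/53/4 - 278864) = -277938*(-208*4/53 - 278864) = -277938*(-832/53 - 278864) = -277938*(-14780624/53) = 4108097073312/53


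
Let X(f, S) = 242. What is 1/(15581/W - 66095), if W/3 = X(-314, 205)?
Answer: -726/47969389 ≈ -1.5135e-5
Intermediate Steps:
W = 726 (W = 3*242 = 726)
1/(15581/W - 66095) = 1/(15581/726 - 66095) = 1/(-47969389/726) = -726/47969389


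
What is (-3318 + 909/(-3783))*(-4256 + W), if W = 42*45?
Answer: 761542782/97 ≈ 7.8510e+6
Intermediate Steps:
W = 1890
(-3318 + 909/(-3783))*(-4256 + W) = (-3318 + 909/(-3783))*(-4256 + 1890) = (-3318 + 909*(-1/3783))*(-2366) = (-3318 - 303/1261)*(-2366) = -4184301/1261*(-2366) = 761542782/97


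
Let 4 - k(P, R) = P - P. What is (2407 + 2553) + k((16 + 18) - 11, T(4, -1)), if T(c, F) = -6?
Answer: 4964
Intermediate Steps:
k(P, R) = 4 (k(P, R) = 4 - (P - P) = 4 - 1*0 = 4 + 0 = 4)
(2407 + 2553) + k((16 + 18) - 11, T(4, -1)) = (2407 + 2553) + 4 = 4960 + 4 = 4964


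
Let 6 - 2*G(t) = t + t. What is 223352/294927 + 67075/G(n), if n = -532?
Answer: 3980344369/31557189 ≈ 126.13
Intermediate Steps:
G(t) = 3 - t (G(t) = 3 - (t + t)/2 = 3 - t)
223352/294927 + 67075/G(n) = 223352/294927 + 67075/(3 - 1*(-532)) = 223352*(1/294927) + 67075/(3 + 532) = 223352/294927 + 67075/535 = 223352/294927 + 67075*(1/535) = 223352/294927 + 13415/107 = 3980344369/31557189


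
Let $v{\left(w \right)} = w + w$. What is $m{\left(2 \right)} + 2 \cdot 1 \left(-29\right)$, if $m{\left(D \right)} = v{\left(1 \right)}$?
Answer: $-56$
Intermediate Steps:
$v{\left(w \right)} = 2 w$
$m{\left(D \right)} = 2$ ($m{\left(D \right)} = 2 \cdot 1 = 2$)
$m{\left(2 \right)} + 2 \cdot 1 \left(-29\right) = 2 + 2 \cdot 1 \left(-29\right) = 2 + 2 \left(-29\right) = 2 - 58 = -56$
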